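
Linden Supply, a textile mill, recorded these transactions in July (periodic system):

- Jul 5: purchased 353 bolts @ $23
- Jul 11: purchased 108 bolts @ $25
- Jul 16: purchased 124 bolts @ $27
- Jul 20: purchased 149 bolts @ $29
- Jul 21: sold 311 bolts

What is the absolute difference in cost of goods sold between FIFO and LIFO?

$1,466

FIFO COGS: 311 @ $23 = $7,153
LIFO COGS: 149 @ $29 + 124 @ $27 + 38 @ $25 = $8,619
Difference = |$7,153 − $8,619| = $1,466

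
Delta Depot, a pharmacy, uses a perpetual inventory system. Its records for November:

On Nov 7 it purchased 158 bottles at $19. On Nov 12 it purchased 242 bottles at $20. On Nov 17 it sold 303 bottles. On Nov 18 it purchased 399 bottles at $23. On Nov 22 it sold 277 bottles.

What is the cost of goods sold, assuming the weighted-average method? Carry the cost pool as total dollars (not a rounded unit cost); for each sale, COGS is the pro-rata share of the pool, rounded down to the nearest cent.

After Nov 7: 158 on hand, pool $3,002.00 (≈ $19.0000 each)
After Nov 12: 400 on hand, pool $7,842.00 (≈ $19.6050 each)
Nov 17, sell 303: 303/400 × $7,842.00 → $5,940.31
After Nov 18: 496 on hand, pool $11,078.69 (≈ $22.3361 each)
Nov 22, sell 277: 277/496 × $11,078.69 → $6,187.09
Total COGS = $5,940.31 + $6,187.09 = $12,127.40
Ending inventory (cost pool remaining) = $4,891.60

COGS = $12,127.40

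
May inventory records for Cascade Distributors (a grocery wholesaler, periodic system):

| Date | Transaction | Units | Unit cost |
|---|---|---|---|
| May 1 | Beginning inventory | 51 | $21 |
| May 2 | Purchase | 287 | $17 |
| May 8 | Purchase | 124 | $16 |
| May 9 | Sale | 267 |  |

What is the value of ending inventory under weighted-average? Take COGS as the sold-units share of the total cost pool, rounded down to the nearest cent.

May 9, sell 267: 267/462 × $7,934.00 → $4,585.23
Ending inventory (cost pool remaining) = $3,348.77

Ending inventory = $3,348.77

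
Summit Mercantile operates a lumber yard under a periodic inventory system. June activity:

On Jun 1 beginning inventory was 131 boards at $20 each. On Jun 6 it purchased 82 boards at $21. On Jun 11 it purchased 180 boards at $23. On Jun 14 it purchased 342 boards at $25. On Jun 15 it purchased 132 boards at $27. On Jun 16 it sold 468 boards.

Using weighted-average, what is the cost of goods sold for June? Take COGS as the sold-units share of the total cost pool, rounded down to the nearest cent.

Jun 16, sell 468: 468/867 × $20,596.00 → $11,117.56
Ending inventory (cost pool remaining) = $9,478.44

COGS = $11,117.56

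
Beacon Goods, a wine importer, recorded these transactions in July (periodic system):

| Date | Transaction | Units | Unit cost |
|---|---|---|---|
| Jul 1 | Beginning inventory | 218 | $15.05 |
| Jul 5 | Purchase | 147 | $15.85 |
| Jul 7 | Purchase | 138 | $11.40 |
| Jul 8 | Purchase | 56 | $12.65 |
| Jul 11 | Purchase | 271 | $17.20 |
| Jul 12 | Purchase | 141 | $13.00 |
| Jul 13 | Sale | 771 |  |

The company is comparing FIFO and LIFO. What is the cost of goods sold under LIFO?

COGS = $11,376.65

FIFO COGS: 218 @ $15.05 + 147 @ $15.85 + 138 @ $11.40 + 56 @ $12.65 + 212 @ $17.20 = $11,538.85
LIFO COGS: 141 @ $13.00 + 271 @ $17.20 + 56 @ $12.65 + 138 @ $11.40 + 147 @ $15.85 + 18 @ $15.05 = $11,376.65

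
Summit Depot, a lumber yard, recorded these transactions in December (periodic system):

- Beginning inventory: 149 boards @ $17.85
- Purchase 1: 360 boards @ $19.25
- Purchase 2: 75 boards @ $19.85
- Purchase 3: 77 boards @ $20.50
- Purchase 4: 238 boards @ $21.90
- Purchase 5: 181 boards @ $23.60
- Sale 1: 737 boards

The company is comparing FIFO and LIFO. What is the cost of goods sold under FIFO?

FIFO COGS: 149 @ $17.85 + 360 @ $19.25 + 75 @ $19.85 + 77 @ $20.50 + 76 @ $21.90 = $14,321.30
LIFO COGS: 181 @ $23.60 + 238 @ $21.90 + 77 @ $20.50 + 75 @ $19.85 + 166 @ $19.25 = $15,746.55

COGS = $14,321.30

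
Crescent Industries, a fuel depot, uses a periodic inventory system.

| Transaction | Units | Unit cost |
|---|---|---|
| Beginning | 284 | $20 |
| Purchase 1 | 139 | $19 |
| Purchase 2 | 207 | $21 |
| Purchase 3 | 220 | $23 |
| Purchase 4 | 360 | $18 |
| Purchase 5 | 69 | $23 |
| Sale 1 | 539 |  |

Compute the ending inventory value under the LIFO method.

Sale 1 (539) [LIFO — newest first]: 69 @ $23 + 360 @ $18 + 110 @ $23 = $10,597
Ending inventory: 284 @ $20 + 139 @ $19 + 207 @ $21 + 110 @ $23 = $15,198

Ending inventory = $15,198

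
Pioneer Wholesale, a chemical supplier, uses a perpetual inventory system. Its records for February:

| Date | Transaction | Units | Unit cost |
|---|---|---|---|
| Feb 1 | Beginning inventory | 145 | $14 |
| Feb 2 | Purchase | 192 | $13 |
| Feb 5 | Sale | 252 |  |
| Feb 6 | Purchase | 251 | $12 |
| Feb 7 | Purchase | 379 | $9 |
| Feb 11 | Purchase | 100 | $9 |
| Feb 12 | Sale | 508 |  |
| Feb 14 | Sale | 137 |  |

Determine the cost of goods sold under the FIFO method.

Feb 5, 252 sold [FIFO — oldest first]: 145 @ $14 + 107 @ $13 = $3,421
Feb 12, 508 sold [FIFO — oldest first]: 85 @ $13 + 251 @ $12 + 172 @ $9 = $5,665
Feb 14, 137 sold [FIFO — oldest first]: 137 @ $9 = $1,233
Total COGS = $3,421 + $5,665 + $1,233 = $10,319
Ending inventory: 70 @ $9 + 100 @ $9 = $1,530

COGS = $10,319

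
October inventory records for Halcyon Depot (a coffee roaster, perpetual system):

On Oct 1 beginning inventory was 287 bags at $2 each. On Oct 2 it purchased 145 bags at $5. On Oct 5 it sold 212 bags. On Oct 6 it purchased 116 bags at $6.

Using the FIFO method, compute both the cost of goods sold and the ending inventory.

COGS = $424; ending inventory = $1,571

Oct 5, 212 sold [FIFO — oldest first]: 212 @ $2 = $424
Ending inventory: 75 @ $2 + 145 @ $5 + 116 @ $6 = $1,571
Check: goods available $1,995 = COGS $424 + ending $1,571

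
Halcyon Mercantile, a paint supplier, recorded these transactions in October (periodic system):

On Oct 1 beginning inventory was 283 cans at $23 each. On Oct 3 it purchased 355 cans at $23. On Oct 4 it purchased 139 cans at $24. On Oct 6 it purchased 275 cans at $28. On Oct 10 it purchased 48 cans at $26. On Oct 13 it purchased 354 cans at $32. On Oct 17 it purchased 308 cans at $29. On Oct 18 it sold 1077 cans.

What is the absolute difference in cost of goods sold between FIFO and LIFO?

FIFO COGS: 283 @ $23 + 355 @ $23 + 139 @ $24 + 275 @ $28 + 25 @ $26 = $26,360
LIFO COGS: 308 @ $29 + 354 @ $32 + 48 @ $26 + 275 @ $28 + 92 @ $24 = $31,416
Difference = |$26,360 − $31,416| = $5,056

$5,056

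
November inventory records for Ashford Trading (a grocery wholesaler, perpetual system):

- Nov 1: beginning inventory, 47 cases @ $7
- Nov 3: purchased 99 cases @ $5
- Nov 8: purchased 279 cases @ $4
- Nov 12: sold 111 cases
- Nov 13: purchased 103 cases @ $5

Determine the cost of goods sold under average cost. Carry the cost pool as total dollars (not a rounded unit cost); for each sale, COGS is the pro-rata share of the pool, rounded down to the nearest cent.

COGS = $506.68

After Nov 1: 47 on hand, pool $329.00 (≈ $7.0000 each)
After Nov 3: 146 on hand, pool $824.00 (≈ $5.6438 each)
After Nov 8: 425 on hand, pool $1,940.00 (≈ $4.5647 each)
Nov 12, sell 111: 111/425 × $1,940.00 → $506.68
After Nov 13: 417 on hand, pool $1,948.32 (≈ $4.6722 each)
Ending inventory (cost pool remaining) = $1,948.32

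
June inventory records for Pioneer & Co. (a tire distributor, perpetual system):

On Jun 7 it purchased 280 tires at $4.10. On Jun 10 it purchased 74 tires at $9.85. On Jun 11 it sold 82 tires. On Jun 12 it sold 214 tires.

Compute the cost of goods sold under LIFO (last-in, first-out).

Jun 11, 82 sold [LIFO — newest first]: 74 @ $9.85 + 8 @ $4.10 = $761.70
Jun 12, 214 sold [LIFO — newest first]: 214 @ $4.10 = $877.40
Total COGS = $761.70 + $877.40 = $1,639.10
Ending inventory: 58 @ $4.10 = $237.80
Check: goods available $1,876.90 = COGS $1,639.10 + ending $237.80

COGS = $1,639.10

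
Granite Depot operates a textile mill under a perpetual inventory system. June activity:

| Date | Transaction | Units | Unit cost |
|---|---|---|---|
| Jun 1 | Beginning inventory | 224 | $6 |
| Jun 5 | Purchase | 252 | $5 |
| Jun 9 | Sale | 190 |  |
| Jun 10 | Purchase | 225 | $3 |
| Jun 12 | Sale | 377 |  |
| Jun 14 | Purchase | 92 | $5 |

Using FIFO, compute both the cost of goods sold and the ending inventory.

COGS = $2,877; ending inventory = $862

Jun 9, 190 sold [FIFO — oldest first]: 190 @ $6 = $1,140
Jun 12, 377 sold [FIFO — oldest first]: 34 @ $6 + 252 @ $5 + 91 @ $3 = $1,737
Total COGS = $1,140 + $1,737 = $2,877
Ending inventory: 134 @ $3 + 92 @ $5 = $862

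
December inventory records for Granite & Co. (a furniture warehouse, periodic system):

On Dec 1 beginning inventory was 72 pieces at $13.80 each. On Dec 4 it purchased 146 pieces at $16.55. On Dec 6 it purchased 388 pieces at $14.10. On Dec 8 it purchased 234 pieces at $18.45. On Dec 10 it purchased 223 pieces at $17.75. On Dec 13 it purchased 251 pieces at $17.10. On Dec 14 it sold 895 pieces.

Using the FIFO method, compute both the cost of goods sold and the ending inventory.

Dec 14, 895 sold [FIFO — oldest first]: 72 @ $13.80 + 146 @ $16.55 + 388 @ $14.10 + 234 @ $18.45 + 55 @ $17.75 = $14,174.25
Ending inventory: 168 @ $17.75 + 251 @ $17.10 = $7,274.10

COGS = $14,174.25; ending inventory = $7,274.10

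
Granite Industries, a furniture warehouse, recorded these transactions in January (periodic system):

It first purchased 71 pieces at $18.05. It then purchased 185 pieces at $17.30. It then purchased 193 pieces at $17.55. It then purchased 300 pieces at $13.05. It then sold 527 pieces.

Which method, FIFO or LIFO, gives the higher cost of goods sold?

FIFO

FIFO COGS: 71 @ $18.05 + 185 @ $17.30 + 193 @ $17.55 + 78 @ $13.05 = $8,887.10
LIFO COGS: 300 @ $13.05 + 193 @ $17.55 + 34 @ $17.30 = $7,890.35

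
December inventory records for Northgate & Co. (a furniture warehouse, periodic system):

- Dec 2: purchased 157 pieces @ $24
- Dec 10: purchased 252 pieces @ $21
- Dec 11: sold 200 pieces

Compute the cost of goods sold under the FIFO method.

Dec 11, 200 sold [FIFO — oldest first]: 157 @ $24 + 43 @ $21 = $4,671
Ending inventory: 209 @ $21 = $4,389

COGS = $4,671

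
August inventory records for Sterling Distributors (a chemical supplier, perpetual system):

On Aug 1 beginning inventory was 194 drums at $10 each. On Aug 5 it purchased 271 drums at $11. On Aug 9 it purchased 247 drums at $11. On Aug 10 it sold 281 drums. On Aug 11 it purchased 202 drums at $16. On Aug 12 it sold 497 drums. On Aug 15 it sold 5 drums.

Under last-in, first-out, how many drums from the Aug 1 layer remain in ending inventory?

131

Aug 10, 281 sold [LIFO — newest first]: 247 @ $11 + 34 @ $11 = $3,091
Aug 12, 497 sold [LIFO — newest first]: 202 @ $16 + 237 @ $11 + 58 @ $10 = $6,419
Aug 15, 5 sold [LIFO — newest first]: 5 @ $10 = $50
Total COGS = $3,091 + $6,419 + $50 = $9,560
Ending inventory: 131 @ $10 = $1,310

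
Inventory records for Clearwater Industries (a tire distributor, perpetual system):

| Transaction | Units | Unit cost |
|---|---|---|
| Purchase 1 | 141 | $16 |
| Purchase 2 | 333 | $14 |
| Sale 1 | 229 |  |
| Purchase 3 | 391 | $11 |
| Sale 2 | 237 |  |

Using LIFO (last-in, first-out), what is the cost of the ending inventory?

Ending inventory = $5,406

Sale 1 (229) [LIFO — newest first]: 229 @ $14 = $3,206
Sale 2 (237) [LIFO — newest first]: 237 @ $11 = $2,607
Total COGS = $3,206 + $2,607 = $5,813
Ending inventory: 141 @ $16 + 104 @ $14 + 154 @ $11 = $5,406
Check: goods available $11,219 = COGS $5,813 + ending $5,406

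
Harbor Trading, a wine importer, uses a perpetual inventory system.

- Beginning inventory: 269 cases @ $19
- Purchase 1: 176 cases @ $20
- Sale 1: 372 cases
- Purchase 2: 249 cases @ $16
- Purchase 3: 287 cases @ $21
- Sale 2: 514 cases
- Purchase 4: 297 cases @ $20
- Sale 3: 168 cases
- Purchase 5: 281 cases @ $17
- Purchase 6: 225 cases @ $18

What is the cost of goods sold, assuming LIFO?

COGS = $20,263

Sale 1 (372) [LIFO — newest first]: 176 @ $20 + 196 @ $19 = $7,244
Sale 2 (514) [LIFO — newest first]: 287 @ $21 + 227 @ $16 = $9,659
Sale 3 (168) [LIFO — newest first]: 168 @ $20 = $3,360
Total COGS = $7,244 + $9,659 + $3,360 = $20,263
Ending inventory: 73 @ $19 + 22 @ $16 + 129 @ $20 + 281 @ $17 + 225 @ $18 = $13,146
Check: goods available $33,409 = COGS $20,263 + ending $13,146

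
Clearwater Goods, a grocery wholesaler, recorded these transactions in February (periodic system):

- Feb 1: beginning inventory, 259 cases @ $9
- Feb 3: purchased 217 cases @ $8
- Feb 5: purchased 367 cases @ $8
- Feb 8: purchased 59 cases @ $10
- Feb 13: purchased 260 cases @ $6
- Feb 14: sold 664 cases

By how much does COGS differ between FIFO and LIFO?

$661

FIFO COGS: 259 @ $9 + 217 @ $8 + 188 @ $8 = $5,571
LIFO COGS: 260 @ $6 + 59 @ $10 + 345 @ $8 = $4,910
Difference = |$5,571 − $4,910| = $661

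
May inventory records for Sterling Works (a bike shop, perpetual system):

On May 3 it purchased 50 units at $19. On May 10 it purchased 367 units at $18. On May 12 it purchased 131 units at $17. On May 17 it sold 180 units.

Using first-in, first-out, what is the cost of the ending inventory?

Ending inventory = $6,493

May 17, 180 sold [FIFO — oldest first]: 50 @ $19 + 130 @ $18 = $3,290
Ending inventory: 237 @ $18 + 131 @ $17 = $6,493
Check: goods available $9,783 = COGS $3,290 + ending $6,493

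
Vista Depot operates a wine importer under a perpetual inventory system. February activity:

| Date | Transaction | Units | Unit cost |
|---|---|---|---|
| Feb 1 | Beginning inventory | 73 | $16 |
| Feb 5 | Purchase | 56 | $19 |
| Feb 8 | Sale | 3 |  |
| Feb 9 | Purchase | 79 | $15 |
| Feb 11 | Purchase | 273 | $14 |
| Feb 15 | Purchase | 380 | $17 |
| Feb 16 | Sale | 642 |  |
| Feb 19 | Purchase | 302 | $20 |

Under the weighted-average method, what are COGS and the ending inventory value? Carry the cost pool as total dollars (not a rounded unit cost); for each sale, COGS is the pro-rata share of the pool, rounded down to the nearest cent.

COGS = $10,263.36; ending inventory = $9,475.64

After Feb 1: 73 on hand, pool $1,168.00 (≈ $16.0000 each)
After Feb 5: 129 on hand, pool $2,232.00 (≈ $17.3023 each)
Feb 8, sell 3: 3/129 × $2,232.00 → $51.90
After Feb 9: 205 on hand, pool $3,365.10 (≈ $16.4151 each)
After Feb 11: 478 on hand, pool $7,187.10 (≈ $15.0358 each)
After Feb 15: 858 on hand, pool $13,647.10 (≈ $15.9057 each)
Feb 16, sell 642: 642/858 × $13,647.10 → $10,211.46
After Feb 19: 518 on hand, pool $9,475.64 (≈ $18.2927 each)
Total COGS = $51.90 + $10,211.46 = $10,263.36
Ending inventory (cost pool remaining) = $9,475.64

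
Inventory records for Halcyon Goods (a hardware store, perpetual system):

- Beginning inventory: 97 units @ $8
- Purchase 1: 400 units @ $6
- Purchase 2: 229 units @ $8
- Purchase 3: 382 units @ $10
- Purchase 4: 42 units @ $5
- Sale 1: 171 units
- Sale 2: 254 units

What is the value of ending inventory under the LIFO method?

Sale 1 (171) [LIFO — newest first]: 42 @ $5 + 129 @ $10 = $1,500
Sale 2 (254) [LIFO — newest first]: 253 @ $10 + 1 @ $8 = $2,538
Total COGS = $1,500 + $2,538 = $4,038
Ending inventory: 97 @ $8 + 400 @ $6 + 228 @ $8 = $5,000
Check: goods available $9,038 = COGS $4,038 + ending $5,000

Ending inventory = $5,000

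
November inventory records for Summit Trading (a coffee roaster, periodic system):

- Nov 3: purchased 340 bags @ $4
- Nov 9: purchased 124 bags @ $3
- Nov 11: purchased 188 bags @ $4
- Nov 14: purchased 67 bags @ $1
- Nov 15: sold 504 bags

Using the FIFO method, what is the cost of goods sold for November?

Nov 15, 504 sold [FIFO — oldest first]: 340 @ $4 + 124 @ $3 + 40 @ $4 = $1,892
Ending inventory: 148 @ $4 + 67 @ $1 = $659

COGS = $1,892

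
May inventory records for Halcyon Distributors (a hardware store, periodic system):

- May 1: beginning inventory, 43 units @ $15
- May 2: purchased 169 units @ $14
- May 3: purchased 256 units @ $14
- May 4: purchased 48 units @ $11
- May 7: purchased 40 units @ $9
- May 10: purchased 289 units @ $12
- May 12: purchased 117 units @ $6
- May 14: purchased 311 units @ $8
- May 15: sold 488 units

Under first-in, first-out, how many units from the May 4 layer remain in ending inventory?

May 15, 488 sold [FIFO — oldest first]: 43 @ $15 + 169 @ $14 + 256 @ $14 + 20 @ $11 = $6,815
Ending inventory: 28 @ $11 + 40 @ $9 + 289 @ $12 + 117 @ $6 + 311 @ $8 = $7,326
Check: goods available $14,141 = COGS $6,815 + ending $7,326

28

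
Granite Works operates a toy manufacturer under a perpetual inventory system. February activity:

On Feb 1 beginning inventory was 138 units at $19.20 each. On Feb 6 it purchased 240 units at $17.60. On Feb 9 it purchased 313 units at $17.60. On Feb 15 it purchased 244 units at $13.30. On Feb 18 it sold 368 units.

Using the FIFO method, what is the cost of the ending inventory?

Ending inventory = $8,930.00

Feb 18, 368 sold [FIFO — oldest first]: 138 @ $19.20 + 230 @ $17.60 = $6,697.60
Ending inventory: 10 @ $17.60 + 313 @ $17.60 + 244 @ $13.30 = $8,930.00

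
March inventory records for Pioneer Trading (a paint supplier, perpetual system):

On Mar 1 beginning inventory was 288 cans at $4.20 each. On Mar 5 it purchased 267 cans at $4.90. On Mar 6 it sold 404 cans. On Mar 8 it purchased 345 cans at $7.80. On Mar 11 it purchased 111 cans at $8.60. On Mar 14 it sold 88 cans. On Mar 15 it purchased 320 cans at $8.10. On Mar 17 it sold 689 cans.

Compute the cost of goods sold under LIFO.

COGS = $8,125.50

Mar 6, 404 sold [LIFO — newest first]: 267 @ $4.90 + 137 @ $4.20 = $1,883.70
Mar 14, 88 sold [LIFO — newest first]: 88 @ $8.60 = $756.80
Mar 17, 689 sold [LIFO — newest first]: 320 @ $8.10 + 23 @ $8.60 + 345 @ $7.80 + 1 @ $4.20 = $5,485.00
Total COGS = $1,883.70 + $756.80 + $5,485.00 = $8,125.50
Ending inventory: 150 @ $4.20 = $630.00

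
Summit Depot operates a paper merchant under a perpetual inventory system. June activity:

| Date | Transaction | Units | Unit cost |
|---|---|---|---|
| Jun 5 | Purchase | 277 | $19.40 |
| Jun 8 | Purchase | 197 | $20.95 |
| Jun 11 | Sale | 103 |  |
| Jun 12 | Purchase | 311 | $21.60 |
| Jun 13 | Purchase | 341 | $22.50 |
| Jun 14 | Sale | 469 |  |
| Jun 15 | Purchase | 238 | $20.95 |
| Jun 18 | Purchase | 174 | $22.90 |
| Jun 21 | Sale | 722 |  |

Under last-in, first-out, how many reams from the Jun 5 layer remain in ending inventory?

Jun 11, 103 sold [LIFO — newest first]: 103 @ $20.95 = $2,157.85
Jun 14, 469 sold [LIFO — newest first]: 341 @ $22.50 + 128 @ $21.60 = $10,437.30
Jun 21, 722 sold [LIFO — newest first]: 174 @ $22.90 + 238 @ $20.95 + 183 @ $21.60 + 94 @ $20.95 + 33 @ $19.40 = $15,533.00
Total COGS = $2,157.85 + $10,437.30 + $15,533.00 = $28,128.15
Ending inventory: 244 @ $19.40 = $4,733.60
Check: goods available $32,861.75 = COGS $28,128.15 + ending $4,733.60

244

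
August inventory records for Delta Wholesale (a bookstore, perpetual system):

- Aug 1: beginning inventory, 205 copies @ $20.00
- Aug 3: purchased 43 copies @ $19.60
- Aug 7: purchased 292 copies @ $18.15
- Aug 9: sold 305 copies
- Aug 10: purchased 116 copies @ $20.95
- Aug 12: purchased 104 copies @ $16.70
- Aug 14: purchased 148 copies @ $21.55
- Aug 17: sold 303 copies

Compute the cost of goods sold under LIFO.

COGS = $11,549.25

Aug 9, 305 sold [LIFO — newest first]: 292 @ $18.15 + 13 @ $19.60 = $5,554.60
Aug 17, 303 sold [LIFO — newest first]: 148 @ $21.55 + 104 @ $16.70 + 51 @ $20.95 = $5,994.65
Total COGS = $5,554.60 + $5,994.65 = $11,549.25
Ending inventory: 205 @ $20.00 + 30 @ $19.60 + 65 @ $20.95 = $6,049.75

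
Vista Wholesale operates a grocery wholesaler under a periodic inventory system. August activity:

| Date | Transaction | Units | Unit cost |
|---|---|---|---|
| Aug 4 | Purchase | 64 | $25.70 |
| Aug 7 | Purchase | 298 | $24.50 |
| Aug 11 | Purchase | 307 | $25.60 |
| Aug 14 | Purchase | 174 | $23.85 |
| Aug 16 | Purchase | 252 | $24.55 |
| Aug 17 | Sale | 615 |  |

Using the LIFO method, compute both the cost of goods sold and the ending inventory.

COGS = $15,174.90; ending inventory = $11,966.60

Aug 17, 615 sold [LIFO — newest first]: 252 @ $24.55 + 174 @ $23.85 + 189 @ $25.60 = $15,174.90
Ending inventory: 64 @ $25.70 + 298 @ $24.50 + 118 @ $25.60 = $11,966.60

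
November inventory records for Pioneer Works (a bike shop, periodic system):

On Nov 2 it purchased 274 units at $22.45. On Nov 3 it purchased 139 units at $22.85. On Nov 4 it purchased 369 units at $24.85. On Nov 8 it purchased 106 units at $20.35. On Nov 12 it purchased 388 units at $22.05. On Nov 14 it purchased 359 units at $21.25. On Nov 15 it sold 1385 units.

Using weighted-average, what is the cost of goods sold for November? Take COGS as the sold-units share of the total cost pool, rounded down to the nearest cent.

COGS = $31,205.57

Nov 15, sell 1385: 1385/1635 × $36,838.35 → $31,205.57
Ending inventory (cost pool remaining) = $5,632.78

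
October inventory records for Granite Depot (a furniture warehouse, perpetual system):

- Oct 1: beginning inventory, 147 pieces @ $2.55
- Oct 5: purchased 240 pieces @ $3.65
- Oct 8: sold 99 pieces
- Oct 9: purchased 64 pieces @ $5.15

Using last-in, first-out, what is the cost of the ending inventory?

Ending inventory = $1,219.10

Oct 8, 99 sold [LIFO — newest first]: 99 @ $3.65 = $361.35
Ending inventory: 147 @ $2.55 + 141 @ $3.65 + 64 @ $5.15 = $1,219.10
Check: goods available $1,580.45 = COGS $361.35 + ending $1,219.10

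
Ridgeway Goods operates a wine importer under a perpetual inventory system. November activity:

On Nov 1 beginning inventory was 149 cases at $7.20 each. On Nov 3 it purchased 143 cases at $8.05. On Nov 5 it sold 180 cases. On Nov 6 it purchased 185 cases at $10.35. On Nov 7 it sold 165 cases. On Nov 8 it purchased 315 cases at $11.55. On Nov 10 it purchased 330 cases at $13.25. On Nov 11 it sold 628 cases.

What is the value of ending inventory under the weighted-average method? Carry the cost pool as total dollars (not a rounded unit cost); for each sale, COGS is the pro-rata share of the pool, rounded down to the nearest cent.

Ending inventory = $1,772.07

After Nov 1: 149 on hand, pool $1,072.80 (≈ $7.2000 each)
After Nov 3: 292 on hand, pool $2,223.95 (≈ $7.6163 each)
Nov 5, sell 180: 180/292 × $2,223.95 → $1,370.92
After Nov 6: 297 on hand, pool $2,767.78 (≈ $9.3191 each)
Nov 7, sell 165: 165/297 × $2,767.78 → $1,537.65
After Nov 8: 447 on hand, pool $4,868.38 (≈ $10.8912 each)
After Nov 10: 777 on hand, pool $9,240.88 (≈ $11.8930 each)
Nov 11, sell 628: 628/777 × $9,240.88 → $7,468.81
Total COGS = $1,370.92 + $1,537.65 + $7,468.81 = $10,377.38
Ending inventory (cost pool remaining) = $1,772.07
Check: goods available $12,149.45 = COGS $10,377.38 + ending $1,772.07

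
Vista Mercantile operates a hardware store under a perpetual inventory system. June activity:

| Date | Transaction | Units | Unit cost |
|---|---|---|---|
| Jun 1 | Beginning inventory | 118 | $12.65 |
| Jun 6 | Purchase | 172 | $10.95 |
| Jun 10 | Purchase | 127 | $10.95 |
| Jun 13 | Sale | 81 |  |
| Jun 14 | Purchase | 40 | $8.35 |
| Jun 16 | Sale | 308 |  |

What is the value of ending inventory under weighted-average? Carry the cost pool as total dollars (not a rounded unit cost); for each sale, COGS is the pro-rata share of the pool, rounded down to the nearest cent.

After Jun 1: 118 on hand, pool $1,492.70 (≈ $12.6500 each)
After Jun 6: 290 on hand, pool $3,376.10 (≈ $11.6417 each)
After Jun 10: 417 on hand, pool $4,766.75 (≈ $11.4311 each)
Jun 13, sell 81: 81/417 × $4,766.75 → $925.91
After Jun 14: 376 on hand, pool $4,174.84 (≈ $11.1033 each)
Jun 16, sell 308: 308/376 × $4,174.84 → $3,419.81
Total COGS = $925.91 + $3,419.81 = $4,345.72
Ending inventory (cost pool remaining) = $755.03

Ending inventory = $755.03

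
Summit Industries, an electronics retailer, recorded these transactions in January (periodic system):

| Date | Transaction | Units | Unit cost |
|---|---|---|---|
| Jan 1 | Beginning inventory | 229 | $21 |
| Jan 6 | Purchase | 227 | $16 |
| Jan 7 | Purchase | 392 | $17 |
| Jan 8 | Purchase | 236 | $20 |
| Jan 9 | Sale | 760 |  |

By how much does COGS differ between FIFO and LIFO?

$113

FIFO COGS: 229 @ $21 + 227 @ $16 + 304 @ $17 = $13,609
LIFO COGS: 236 @ $20 + 392 @ $17 + 132 @ $16 = $13,496
Difference = |$13,609 − $13,496| = $113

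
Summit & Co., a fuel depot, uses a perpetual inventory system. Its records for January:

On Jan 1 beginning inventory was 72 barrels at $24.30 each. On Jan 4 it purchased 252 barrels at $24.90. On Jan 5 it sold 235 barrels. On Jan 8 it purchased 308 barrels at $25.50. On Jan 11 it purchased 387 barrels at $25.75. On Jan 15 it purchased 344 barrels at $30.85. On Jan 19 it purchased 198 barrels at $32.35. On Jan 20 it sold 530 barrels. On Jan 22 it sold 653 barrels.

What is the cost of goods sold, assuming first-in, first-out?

COGS = $38,235.30

Jan 5, 235 sold [FIFO — oldest first]: 72 @ $24.30 + 163 @ $24.90 = $5,808.30
Jan 20, 530 sold [FIFO — oldest first]: 89 @ $24.90 + 308 @ $25.50 + 133 @ $25.75 = $13,494.85
Jan 22, 653 sold [FIFO — oldest first]: 254 @ $25.75 + 344 @ $30.85 + 55 @ $32.35 = $18,932.15
Total COGS = $5,808.30 + $13,494.85 + $18,932.15 = $38,235.30
Ending inventory: 143 @ $32.35 = $4,626.05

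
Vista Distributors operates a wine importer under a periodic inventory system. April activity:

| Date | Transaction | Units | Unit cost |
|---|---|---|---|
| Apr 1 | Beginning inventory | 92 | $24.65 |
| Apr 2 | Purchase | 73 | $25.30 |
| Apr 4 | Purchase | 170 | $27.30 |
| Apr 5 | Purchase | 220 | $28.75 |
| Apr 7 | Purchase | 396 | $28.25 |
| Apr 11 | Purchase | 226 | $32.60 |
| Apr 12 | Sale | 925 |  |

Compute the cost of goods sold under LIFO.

COGS = $27,145.50

Apr 12, 925 sold [LIFO — newest first]: 226 @ $32.60 + 396 @ $28.25 + 220 @ $28.75 + 83 @ $27.30 = $27,145.50
Ending inventory: 92 @ $24.65 + 73 @ $25.30 + 87 @ $27.30 = $6,489.80
Check: goods available $33,635.30 = COGS $27,145.50 + ending $6,489.80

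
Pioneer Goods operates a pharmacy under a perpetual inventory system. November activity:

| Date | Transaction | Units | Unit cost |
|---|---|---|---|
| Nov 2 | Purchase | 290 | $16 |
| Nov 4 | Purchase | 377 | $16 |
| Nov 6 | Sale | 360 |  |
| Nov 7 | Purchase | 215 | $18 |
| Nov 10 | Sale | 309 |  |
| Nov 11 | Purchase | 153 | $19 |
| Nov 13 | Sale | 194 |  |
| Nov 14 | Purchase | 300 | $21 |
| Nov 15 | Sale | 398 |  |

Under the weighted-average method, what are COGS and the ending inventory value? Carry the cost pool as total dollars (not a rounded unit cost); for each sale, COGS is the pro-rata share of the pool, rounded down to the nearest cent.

After Nov 2: 290 on hand, pool $4,640.00 (≈ $16.0000 each)
After Nov 4: 667 on hand, pool $10,672.00 (≈ $16.0000 each)
Nov 6, sell 360: 360/667 × $10,672.00 → $5,760.00
After Nov 7: 522 on hand, pool $8,782.00 (≈ $16.8238 each)
Nov 10, sell 309: 309/522 × $8,782.00 → $5,198.54
After Nov 11: 366 on hand, pool $6,490.46 (≈ $17.7335 each)
Nov 13, sell 194: 194/366 × $6,490.46 → $3,440.29
After Nov 14: 472 on hand, pool $9,350.17 (≈ $19.8097 each)
Nov 15, sell 398: 398/472 × $9,350.17 → $7,884.25
Total COGS = $5,760.00 + $5,198.54 + $3,440.29 + $7,884.25 = $22,283.08
Ending inventory (cost pool remaining) = $1,465.92

COGS = $22,283.08; ending inventory = $1,465.92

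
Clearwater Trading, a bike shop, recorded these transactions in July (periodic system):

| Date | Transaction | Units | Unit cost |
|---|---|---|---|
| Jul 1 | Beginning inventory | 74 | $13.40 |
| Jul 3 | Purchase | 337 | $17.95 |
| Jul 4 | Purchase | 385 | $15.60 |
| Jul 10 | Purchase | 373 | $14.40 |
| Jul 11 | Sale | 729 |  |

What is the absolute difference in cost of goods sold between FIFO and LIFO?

FIFO COGS: 74 @ $13.40 + 337 @ $17.95 + 318 @ $15.60 = $12,001.55
LIFO COGS: 373 @ $14.40 + 356 @ $15.60 = $10,924.80
Difference = |$12,001.55 − $10,924.80| = $1,076.75

$1,076.75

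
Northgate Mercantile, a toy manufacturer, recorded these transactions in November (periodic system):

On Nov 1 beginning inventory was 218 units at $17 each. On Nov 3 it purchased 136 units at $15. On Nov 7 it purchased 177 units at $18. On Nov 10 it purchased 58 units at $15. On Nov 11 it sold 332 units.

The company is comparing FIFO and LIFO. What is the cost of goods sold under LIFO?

FIFO COGS: 218 @ $17 + 114 @ $15 = $5,416
LIFO COGS: 58 @ $15 + 177 @ $18 + 97 @ $15 = $5,511

COGS = $5,511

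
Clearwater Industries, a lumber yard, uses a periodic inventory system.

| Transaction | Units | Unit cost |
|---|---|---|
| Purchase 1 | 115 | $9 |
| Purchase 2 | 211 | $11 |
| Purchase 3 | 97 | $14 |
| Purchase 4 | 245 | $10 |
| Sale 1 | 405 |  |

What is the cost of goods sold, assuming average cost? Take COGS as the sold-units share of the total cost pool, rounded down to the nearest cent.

COGS = $4,343.44

Sale 1, sell 405: 405/668 × $7,164.00 → $4,343.44
Ending inventory (cost pool remaining) = $2,820.56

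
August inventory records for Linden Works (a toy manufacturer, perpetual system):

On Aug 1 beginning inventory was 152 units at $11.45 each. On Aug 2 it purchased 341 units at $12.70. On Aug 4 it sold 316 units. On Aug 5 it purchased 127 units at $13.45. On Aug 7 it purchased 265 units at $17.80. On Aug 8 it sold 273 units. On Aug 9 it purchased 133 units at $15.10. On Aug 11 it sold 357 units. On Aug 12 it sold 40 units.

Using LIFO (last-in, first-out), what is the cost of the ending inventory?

Aug 4, 316 sold [LIFO — newest first]: 316 @ $12.70 = $4,013.20
Aug 8, 273 sold [LIFO — newest first]: 265 @ $17.80 + 8 @ $13.45 = $4,824.60
Aug 11, 357 sold [LIFO — newest first]: 133 @ $15.10 + 119 @ $13.45 + 25 @ $12.70 + 80 @ $11.45 = $4,842.35
Aug 12, 40 sold [LIFO — newest first]: 40 @ $11.45 = $458.00
Total COGS = $4,013.20 + $4,824.60 + $4,842.35 + $458.00 = $14,138.15
Ending inventory: 32 @ $11.45 = $366.40

Ending inventory = $366.40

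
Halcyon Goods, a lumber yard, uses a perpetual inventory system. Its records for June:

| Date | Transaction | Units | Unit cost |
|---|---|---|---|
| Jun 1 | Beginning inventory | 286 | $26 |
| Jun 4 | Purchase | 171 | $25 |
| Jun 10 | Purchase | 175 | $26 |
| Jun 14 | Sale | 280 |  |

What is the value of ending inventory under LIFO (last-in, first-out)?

Jun 14, 280 sold [LIFO — newest first]: 175 @ $26 + 105 @ $25 = $7,175
Ending inventory: 286 @ $26 + 66 @ $25 = $9,086

Ending inventory = $9,086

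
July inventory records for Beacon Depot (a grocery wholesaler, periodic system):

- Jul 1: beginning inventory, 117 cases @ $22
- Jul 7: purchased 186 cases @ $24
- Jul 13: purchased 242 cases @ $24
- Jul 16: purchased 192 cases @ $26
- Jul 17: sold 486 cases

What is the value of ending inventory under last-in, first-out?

Jul 17, 486 sold [LIFO — newest first]: 192 @ $26 + 242 @ $24 + 52 @ $24 = $12,048
Ending inventory: 117 @ $22 + 134 @ $24 = $5,790
Check: goods available $17,838 = COGS $12,048 + ending $5,790

Ending inventory = $5,790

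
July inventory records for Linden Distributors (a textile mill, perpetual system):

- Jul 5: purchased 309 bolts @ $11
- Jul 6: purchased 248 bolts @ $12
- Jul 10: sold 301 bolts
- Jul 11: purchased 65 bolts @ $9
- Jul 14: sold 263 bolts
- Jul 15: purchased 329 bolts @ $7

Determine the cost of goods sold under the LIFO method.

COGS = $6,322

Jul 10, 301 sold [LIFO — newest first]: 248 @ $12 + 53 @ $11 = $3,559
Jul 14, 263 sold [LIFO — newest first]: 65 @ $9 + 198 @ $11 = $2,763
Total COGS = $3,559 + $2,763 = $6,322
Ending inventory: 58 @ $11 + 329 @ $7 = $2,941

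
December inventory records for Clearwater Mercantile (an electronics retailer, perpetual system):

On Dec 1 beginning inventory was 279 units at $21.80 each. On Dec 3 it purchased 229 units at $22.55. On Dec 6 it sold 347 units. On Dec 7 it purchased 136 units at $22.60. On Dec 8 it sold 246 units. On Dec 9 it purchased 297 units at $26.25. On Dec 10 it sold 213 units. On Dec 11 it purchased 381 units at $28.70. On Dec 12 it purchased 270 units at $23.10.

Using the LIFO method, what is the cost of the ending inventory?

Ending inventory = $20,488.50

Dec 6, 347 sold [LIFO — newest first]: 229 @ $22.55 + 118 @ $21.80 = $7,736.35
Dec 8, 246 sold [LIFO — newest first]: 136 @ $22.60 + 110 @ $21.80 = $5,471.60
Dec 10, 213 sold [LIFO — newest first]: 213 @ $26.25 = $5,591.25
Total COGS = $7,736.35 + $5,471.60 + $5,591.25 = $18,799.20
Ending inventory: 51 @ $21.80 + 84 @ $26.25 + 381 @ $28.70 + 270 @ $23.10 = $20,488.50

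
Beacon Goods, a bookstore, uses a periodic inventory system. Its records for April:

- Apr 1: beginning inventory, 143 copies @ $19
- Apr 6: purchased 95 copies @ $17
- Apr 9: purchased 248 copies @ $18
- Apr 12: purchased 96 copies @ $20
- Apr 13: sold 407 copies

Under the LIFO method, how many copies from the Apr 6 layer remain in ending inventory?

Apr 13, 407 sold [LIFO — newest first]: 96 @ $20 + 248 @ $18 + 63 @ $17 = $7,455
Ending inventory: 143 @ $19 + 32 @ $17 = $3,261
Check: goods available $10,716 = COGS $7,455 + ending $3,261

32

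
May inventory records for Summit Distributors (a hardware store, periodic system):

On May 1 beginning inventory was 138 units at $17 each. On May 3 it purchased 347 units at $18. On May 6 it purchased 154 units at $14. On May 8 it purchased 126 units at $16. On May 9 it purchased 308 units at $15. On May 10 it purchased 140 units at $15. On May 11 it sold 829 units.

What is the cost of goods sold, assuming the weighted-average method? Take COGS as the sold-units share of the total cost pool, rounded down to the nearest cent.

May 11, sell 829: 829/1213 × $19,484.00 → $13,315.94
Ending inventory (cost pool remaining) = $6,168.06

COGS = $13,315.94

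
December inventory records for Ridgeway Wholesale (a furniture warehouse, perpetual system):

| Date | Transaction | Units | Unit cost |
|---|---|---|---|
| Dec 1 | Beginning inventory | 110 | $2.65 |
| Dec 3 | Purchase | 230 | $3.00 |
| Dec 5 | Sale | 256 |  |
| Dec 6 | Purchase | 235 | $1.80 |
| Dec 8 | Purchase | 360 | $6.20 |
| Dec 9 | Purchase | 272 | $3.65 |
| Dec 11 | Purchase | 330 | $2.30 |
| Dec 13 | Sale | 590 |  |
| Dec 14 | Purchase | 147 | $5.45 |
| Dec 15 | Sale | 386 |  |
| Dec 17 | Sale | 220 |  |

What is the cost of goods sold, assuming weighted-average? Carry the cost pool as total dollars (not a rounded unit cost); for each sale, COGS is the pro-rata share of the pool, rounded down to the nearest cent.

After Dec 1: 110 on hand, pool $291.50 (≈ $2.6500 each)
After Dec 3: 340 on hand, pool $981.50 (≈ $2.8868 each)
Dec 5, sell 256: 256/340 × $981.50 → $739.01
After Dec 6: 319 on hand, pool $665.49 (≈ $2.0862 each)
After Dec 8: 679 on hand, pool $2,897.49 (≈ $4.2673 each)
After Dec 9: 951 on hand, pool $3,890.29 (≈ $4.0907 each)
After Dec 11: 1281 on hand, pool $4,649.29 (≈ $3.6294 each)
Dec 13, sell 590: 590/1281 × $4,649.29 → $2,141.35
After Dec 14: 838 on hand, pool $3,309.09 (≈ $3.9488 each)
Dec 15, sell 386: 386/838 × $3,309.09 → $1,524.23
Dec 17, sell 220: 220/452 × $1,784.86 → $868.73
Total COGS = $739.01 + $2,141.35 + $1,524.23 + $868.73 = $5,273.32
Ending inventory (cost pool remaining) = $916.13

COGS = $5,273.32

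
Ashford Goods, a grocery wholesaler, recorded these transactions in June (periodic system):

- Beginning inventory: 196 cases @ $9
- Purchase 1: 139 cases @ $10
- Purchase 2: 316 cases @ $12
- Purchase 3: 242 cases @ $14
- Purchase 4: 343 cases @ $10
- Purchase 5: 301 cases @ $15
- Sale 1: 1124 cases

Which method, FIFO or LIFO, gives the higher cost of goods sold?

LIFO

FIFO COGS: 196 @ $9 + 139 @ $10 + 316 @ $12 + 242 @ $14 + 231 @ $10 = $12,644
LIFO COGS: 301 @ $15 + 343 @ $10 + 242 @ $14 + 238 @ $12 = $14,189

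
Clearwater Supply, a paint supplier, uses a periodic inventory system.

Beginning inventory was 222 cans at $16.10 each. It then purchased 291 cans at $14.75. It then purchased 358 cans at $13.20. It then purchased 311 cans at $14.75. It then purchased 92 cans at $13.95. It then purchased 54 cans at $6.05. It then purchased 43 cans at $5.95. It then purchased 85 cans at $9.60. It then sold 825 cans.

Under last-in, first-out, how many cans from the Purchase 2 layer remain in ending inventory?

118

Sale 1 (825) [LIFO — newest first]: 85 @ $9.60 + 43 @ $5.95 + 54 @ $6.05 + 92 @ $13.95 + 311 @ $14.75 + 240 @ $13.20 = $10,437.20
Ending inventory: 222 @ $16.10 + 291 @ $14.75 + 118 @ $13.20 = $9,424.05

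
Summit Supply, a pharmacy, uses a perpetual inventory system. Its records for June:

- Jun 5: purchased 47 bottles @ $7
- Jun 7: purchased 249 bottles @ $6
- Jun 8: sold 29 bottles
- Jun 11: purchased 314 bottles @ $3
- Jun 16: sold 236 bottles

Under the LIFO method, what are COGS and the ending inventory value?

Jun 8, 29 sold [LIFO — newest first]: 29 @ $6 = $174
Jun 16, 236 sold [LIFO — newest first]: 236 @ $3 = $708
Total COGS = $174 + $708 = $882
Ending inventory: 47 @ $7 + 220 @ $6 + 78 @ $3 = $1,883

COGS = $882; ending inventory = $1,883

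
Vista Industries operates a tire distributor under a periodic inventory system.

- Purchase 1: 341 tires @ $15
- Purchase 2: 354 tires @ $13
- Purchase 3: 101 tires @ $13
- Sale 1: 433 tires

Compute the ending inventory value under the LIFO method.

Sale 1 (433) [LIFO — newest first]: 101 @ $13 + 332 @ $13 = $5,629
Ending inventory: 341 @ $15 + 22 @ $13 = $5,401
Check: goods available $11,030 = COGS $5,629 + ending $5,401

Ending inventory = $5,401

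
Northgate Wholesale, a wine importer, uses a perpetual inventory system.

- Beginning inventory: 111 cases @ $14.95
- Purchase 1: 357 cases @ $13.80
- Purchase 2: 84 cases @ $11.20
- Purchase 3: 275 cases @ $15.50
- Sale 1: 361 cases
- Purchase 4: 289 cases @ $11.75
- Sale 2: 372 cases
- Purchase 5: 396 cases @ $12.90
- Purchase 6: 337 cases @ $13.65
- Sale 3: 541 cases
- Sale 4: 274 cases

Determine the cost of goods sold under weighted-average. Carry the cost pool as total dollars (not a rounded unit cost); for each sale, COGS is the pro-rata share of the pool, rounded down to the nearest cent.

After Beginning: 111 on hand, pool $1,659.45 (≈ $14.9500 each)
After Purchase 1: 468 on hand, pool $6,586.05 (≈ $14.0728 each)
After Purchase 2: 552 on hand, pool $7,526.85 (≈ $13.6356 each)
After Purchase 3: 827 on hand, pool $11,789.35 (≈ $14.2556 each)
Sale 1, sell 361: 361/827 × $11,789.35 → $5,146.25
After Purchase 4: 755 on hand, pool $10,038.85 (≈ $13.2965 each)
Sale 2, sell 372: 372/755 × $10,038.85 → $4,946.29
After Purchase 5: 779 on hand, pool $10,200.96 (≈ $13.0949 each)
After Purchase 6: 1116 on hand, pool $14,801.01 (≈ $13.2626 each)
Sale 3, sell 541: 541/1116 × $14,801.01 → $7,175.04
Sale 4, sell 274: 274/575 × $7,625.97 → $3,633.94
Total COGS = $5,146.25 + $4,946.29 + $7,175.04 + $3,633.94 = $20,901.52
Ending inventory (cost pool remaining) = $3,992.03
Check: goods available $24,893.55 = COGS $20,901.52 + ending $3,992.03

COGS = $20,901.52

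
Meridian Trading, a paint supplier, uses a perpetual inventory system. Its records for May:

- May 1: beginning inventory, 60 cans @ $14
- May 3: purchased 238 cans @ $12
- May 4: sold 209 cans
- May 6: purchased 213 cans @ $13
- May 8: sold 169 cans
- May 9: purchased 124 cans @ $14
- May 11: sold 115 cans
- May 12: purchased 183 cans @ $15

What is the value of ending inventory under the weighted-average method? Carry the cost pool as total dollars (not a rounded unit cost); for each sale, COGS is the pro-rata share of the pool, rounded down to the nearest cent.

Ending inventory = $4,646.58

After May 1: 60 on hand, pool $840.00 (≈ $14.0000 each)
After May 3: 298 on hand, pool $3,696.00 (≈ $12.4027 each)
May 4, sell 209: 209/298 × $3,696.00 → $2,592.16
After May 6: 302 on hand, pool $3,872.84 (≈ $12.8240 each)
May 8, sell 169: 169/302 × $3,872.84 → $2,167.25
After May 9: 257 on hand, pool $3,441.59 (≈ $13.3914 each)
May 11, sell 115: 115/257 × $3,441.59 → $1,540.01
After May 12: 325 on hand, pool $4,646.58 (≈ $14.2972 each)
Total COGS = $2,592.16 + $2,167.25 + $1,540.01 = $6,299.42
Ending inventory (cost pool remaining) = $4,646.58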